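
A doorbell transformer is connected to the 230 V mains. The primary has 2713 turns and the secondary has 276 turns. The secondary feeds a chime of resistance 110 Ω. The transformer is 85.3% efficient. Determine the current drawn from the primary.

V_s = 230 × 276/2713 = 23.398 V.
I_s = V_s/R = 23.398/110 = 0.21271 A.
P_out = V_s I_s = 23.398 × 0.21271 = 4.9772 W.
P_in = P_out/η = 4.9772/0.853 = 5.8349 W.
I_p = P_in/V_p = 5.8349/230 = 0.0254 A.

I_p ≈ 0.0254 A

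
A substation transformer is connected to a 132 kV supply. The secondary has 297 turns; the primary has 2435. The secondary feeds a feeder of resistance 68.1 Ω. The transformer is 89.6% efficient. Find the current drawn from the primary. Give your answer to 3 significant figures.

I_p ≈ 32.2 A

V_s = 132000 × 297/2435 = 16100 V.
I_s = V_s/R = 16100/68.1 = 236.42 A.
P_out = V_s I_s = 16100 × 236.42 = 3.8064×10^6 W.
P_in = P_out/η = 3.8064×10^6/0.896 = 4.2482×10^6 W.
I_p = P_in/V_p = 4.2482×10^6/132000 = 32.2 A.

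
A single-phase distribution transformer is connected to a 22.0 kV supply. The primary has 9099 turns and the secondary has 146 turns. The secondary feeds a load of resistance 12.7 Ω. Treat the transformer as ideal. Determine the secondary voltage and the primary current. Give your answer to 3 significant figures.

V_s ≈ 353 V, I_p ≈ 0.446 A

V_s = V_p × N_s/N_p = 22000 × 146/9099 = 353.01 V.
I_s = V_s/R = 353.01/12.7 = 27.796 A.
I_p = I_s × N_s/N_p = 27.796 × 146/9099 = 0.446 A.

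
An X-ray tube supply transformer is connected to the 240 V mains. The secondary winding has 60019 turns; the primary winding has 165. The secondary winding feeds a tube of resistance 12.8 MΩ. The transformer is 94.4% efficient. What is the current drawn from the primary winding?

I_p ≈ 2.63 A

V_s = 240 × 60019/165 = 87300 V.
I_s = V_s/R = 87300/(1.28×10^7) = 0.0068203 A.
P_out = V_s I_s = 87300 × 0.0068203 = 595.42 W.
P_in = P_out/η = 595.42/0.944 = 630.74 W.
I_p = P_in/V_p = 630.74/240 = 2.63 A.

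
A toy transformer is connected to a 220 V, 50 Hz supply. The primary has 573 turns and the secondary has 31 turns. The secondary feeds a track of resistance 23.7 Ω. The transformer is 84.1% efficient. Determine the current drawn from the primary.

I_p ≈ 0.0323 A

V_s = 220 × 31/573 = 11.902 V.
I_s = V_s/R = 11.902/23.7 = 0.50221 A.
P_out = V_s I_s = 11.902 × 0.50221 = 5.9774 W.
P_in = P_out/η = 5.9774/0.841 = 7.1075 W.
I_p = P_in/V_p = 7.1075/220 = 0.0323 A.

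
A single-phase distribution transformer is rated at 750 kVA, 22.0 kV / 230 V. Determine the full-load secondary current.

I_s = S/V_s = 750000/230 = 3260 A.

I_s ≈ 3260 A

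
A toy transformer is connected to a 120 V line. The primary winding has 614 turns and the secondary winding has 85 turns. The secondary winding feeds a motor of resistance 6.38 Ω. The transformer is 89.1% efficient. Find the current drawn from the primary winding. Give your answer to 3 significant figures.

I_p ≈ 0.405 A

V_s = 120 × 85/614 = 16.612 V.
I_s = V_s/R = 16.612/6.38 = 2.6038 A.
P_out = V_s I_s = 16.612 × 2.6038 = 43.256 W.
P_in = P_out/η = 43.256/0.891 = 48.547 W.
I_p = P_in/V_p = 48.547/120 = 0.405 A.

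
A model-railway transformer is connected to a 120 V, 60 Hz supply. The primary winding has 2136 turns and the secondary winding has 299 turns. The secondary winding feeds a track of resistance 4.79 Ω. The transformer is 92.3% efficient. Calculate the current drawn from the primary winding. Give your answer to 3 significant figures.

V_s = 120 × 299/2136 = 16.798 V.
I_s = V_s/R = 16.798/4.79 = 3.5068 A.
P_out = V_s I_s = 16.798 × 3.5068 = 58.907 W.
P_in = P_out/η = 58.907/0.923 = 63.821 W.
I_p = P_in/V_p = 63.821/120 = 0.532 A.

I_p ≈ 0.532 A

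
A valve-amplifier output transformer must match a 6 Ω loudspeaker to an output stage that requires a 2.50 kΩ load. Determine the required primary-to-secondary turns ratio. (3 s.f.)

Z_p/Z_s = (N_p/N_s)², so N_p/N_s = √(2500/6) = √417 = 20.4.

N_p/N_s ≈ 20.4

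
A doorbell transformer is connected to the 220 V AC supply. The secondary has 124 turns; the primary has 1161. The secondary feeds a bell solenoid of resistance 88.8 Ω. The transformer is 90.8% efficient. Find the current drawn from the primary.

I_p ≈ 0.0311 A

V_s = 220 × 124/1161 = 23.497 V.
I_s = V_s/R = 23.497/88.8 = 0.26461 A.
P_out = V_s I_s = 23.497 × 0.26461 = 6.2174 W.
P_in = P_out/η = 6.2174/0.908 = 6.8474 W.
I_p = P_in/V_p = 6.8474/220 = 0.0311 A.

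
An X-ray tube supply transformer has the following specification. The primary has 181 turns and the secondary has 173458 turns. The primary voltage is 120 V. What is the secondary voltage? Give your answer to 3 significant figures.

V_s/V_p = N_s/N_p, so V_s = 120 × 173458/181 = 115000 V.

V_s ≈ 115000 V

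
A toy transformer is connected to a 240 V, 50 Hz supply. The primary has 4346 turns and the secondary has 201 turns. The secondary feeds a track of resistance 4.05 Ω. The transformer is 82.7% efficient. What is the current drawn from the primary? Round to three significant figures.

I_p ≈ 0.153 A

V_s = 240 × 201/4346 = 11.100 V.
I_s = V_s/R = 11.100/4.05 = 2.7407 A.
P_out = V_s I_s = 11.100 × 2.7407 = 30.421 W.
P_in = P_out/η = 30.421/0.827 = 36.785 W.
I_p = P_in/V_p = 36.785/240 = 0.153 A.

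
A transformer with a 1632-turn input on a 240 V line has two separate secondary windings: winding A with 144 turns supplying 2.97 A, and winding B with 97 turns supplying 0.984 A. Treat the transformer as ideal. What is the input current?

V_A = 240 × 144/1632 = 21.176 V; V_B = 240 × 97/1632 = 14.265 V.
P_out = V_A I_A + V_B I_B = 21.176×2.97 + 14.265×0.984 = 62.894 + 14.036 = 76.931 W.
Ideal ⇒ P_in = P_out, so I_in = P_out/V_in = 76.931/240 = 0.321 A.

I_in ≈ 0.321 A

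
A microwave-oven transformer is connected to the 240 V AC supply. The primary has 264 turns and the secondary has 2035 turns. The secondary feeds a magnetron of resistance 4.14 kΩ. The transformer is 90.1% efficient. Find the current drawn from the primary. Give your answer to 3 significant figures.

I_p ≈ 3.82 A

V_s = 240 × 2035/264 = 1850.0 V.
I_s = V_s/R = 1850.0/4140 = 0.44686 A.
P_out = V_s I_s = 1850.0 × 0.44686 = 826.69 W.
P_in = P_out/η = 826.69/0.901 = 917.53 W.
I_p = P_in/V_p = 917.53/240 = 3.82 A.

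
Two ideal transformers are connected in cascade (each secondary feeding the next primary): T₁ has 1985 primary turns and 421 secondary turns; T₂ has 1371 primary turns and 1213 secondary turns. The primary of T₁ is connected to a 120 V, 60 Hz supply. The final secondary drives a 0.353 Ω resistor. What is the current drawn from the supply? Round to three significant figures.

Secondary of T₁: V = 120.00 × 421/1985 = 25.451 V.
Secondary of T₂: V = 25.451 × 1213/1371 = 22.518 V.
I_load = 22.518/0.353 = 63.790 A, so P_out = 22.518 × 63.790 = 1436.4 W.
All ideal ⇒ P_in = P_out, so I_supply = 1436.4/120 = 12.0 A.

I_supply ≈ 12.0 A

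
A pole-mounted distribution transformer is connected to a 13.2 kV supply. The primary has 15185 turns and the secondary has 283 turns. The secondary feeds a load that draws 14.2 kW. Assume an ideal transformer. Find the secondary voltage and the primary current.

V_s = V_p × N_s/N_p = 13200 × 283/15185 = 246.01 V.
I_s = P/V_s = 14200/246.01 = 57.722 A.
I_p = I_s × N_s/N_p = 57.722 × 283/15185 = 1.08 A.

V_s ≈ 246 V, I_p ≈ 1.08 A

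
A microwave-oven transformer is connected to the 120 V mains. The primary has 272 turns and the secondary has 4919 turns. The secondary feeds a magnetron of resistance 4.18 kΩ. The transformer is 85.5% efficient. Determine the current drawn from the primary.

V_s = 120 × 4919/272 = 2170.1 V.
I_s = V_s/R = 2170.1/4180 = 0.51917 A.
P_out = V_s I_s = 2170.1 × 0.51917 = 1126.7 W.
P_in = P_out/η = 1126.7/0.855 = 1317.8 W.
I_p = P_in/V_p = 1317.8/120 = 11.0 A.

I_p ≈ 11.0 A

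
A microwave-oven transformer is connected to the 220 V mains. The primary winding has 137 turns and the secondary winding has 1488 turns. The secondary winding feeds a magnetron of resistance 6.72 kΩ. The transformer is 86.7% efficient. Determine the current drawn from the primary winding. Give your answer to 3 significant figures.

V_s = 220 × 1488/137 = 2389.5 V.
I_s = V_s/R = 2389.5/6720 = 0.35558 A.
P_out = V_s I_s = 2389.5 × 0.35558 = 849.65 W.
P_in = P_out/η = 849.65/0.867 = 979.99 W.
I_p = P_in/V_p = 979.99/220 = 4.45 A.

I_p ≈ 4.45 A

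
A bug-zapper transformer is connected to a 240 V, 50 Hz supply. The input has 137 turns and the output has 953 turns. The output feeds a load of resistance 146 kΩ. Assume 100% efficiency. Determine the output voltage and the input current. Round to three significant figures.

V_out ≈ 1670 V, I_in ≈ 0.0795 A

V_out = V_in × N_out/N_in = 240 × 953/137 = 1669.5 V.
I_out = V_out/R = 1669.5/146000 = 0.011435 A.
I_in = I_out × N_out/N_in = 0.011435 × 953/137 = 0.0795 A.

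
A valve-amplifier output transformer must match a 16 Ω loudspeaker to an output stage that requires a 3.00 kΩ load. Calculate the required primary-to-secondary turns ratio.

Z_p/Z_s = (N_p/N_s)², so N_p/N_s = √(3000/16) = √188 = 13.7.

N_p/N_s ≈ 13.7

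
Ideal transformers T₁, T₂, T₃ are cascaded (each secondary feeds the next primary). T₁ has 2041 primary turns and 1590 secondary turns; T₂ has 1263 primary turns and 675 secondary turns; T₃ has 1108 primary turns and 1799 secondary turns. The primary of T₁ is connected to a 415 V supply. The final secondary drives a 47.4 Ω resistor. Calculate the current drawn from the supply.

I_supply ≈ 4.00 A

After T₁: V = 415.00 × 1590/2041 = 323.30 V.
After T₂: V = 323.30 × 675/1263 = 172.78 V.
After T₃: V = 172.78 × 1799/1108 = 280.54 V.
I_load = 280.54/47.4 = 5.9186 A, so P_out = 280.54 × 5.9186 = 1660.4 W.
All ideal ⇒ P_in = P_out, so I_supply = 1660.4/415 = 4.00 A.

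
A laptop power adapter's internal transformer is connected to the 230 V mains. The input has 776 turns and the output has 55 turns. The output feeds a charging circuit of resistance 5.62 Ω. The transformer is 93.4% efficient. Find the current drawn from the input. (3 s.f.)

V_out = 230 × 55/776 = 16.302 V.
I_out = V_out/R = 16.302/5.62 = 2.9006 A.
P_out = V_out I_out = 16.302 × 2.9006 = 47.285 W.
P_in = P_out/η = 47.285/0.934 = 50.626 W.
I_in = P_in/V_in = 50.626/230 = 0.220 A.

I_in ≈ 0.220 A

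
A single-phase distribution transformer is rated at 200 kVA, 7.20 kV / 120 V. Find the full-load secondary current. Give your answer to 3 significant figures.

I_s = S/V_s = 200000/120 = 1670 A.

I_s ≈ 1670 A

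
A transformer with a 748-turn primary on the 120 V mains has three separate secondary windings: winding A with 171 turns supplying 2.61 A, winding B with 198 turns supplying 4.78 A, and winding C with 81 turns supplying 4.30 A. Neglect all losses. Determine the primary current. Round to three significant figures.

V_A = 120 × 171/748 = 27.433 V; V_B = 120 × 198/748 = 31.765 V; V_C = 120 × 81/748 = 12.995 V.
P_out = V_A I_A + V_B I_B + V_C I_C = 27.433×2.61 + 31.765×4.78 + 12.995×4.30 = 71.601 + 151.84 + 55.877 = 279.31 W.
Ideal ⇒ P_in = P_out, so I_p = P_out/V_p = 279.31/120 = 2.33 A.

I_p ≈ 2.33 A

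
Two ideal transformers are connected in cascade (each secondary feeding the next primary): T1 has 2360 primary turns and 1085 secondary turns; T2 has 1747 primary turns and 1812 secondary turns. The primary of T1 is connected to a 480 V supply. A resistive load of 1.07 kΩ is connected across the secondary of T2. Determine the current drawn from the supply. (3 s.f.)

After T1: V = 480.00 × 1085/2360 = 220.68 V.
After T2: V = 220.68 × 1812/1747 = 228.89 V.
I_load = 228.89/1070 = 0.21391 A, so P_out = 228.89 × 0.21391 = 48.963 W.
All ideal ⇒ P_in = P_out, so I_supply = 48.963/480 = 0.102 A.

I_supply ≈ 0.102 A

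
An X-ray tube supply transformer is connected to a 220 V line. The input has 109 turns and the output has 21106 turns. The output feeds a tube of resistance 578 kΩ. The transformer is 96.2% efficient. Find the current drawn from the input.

V_out = 220 × 21106/109 = 42599 V.
I_out = V_out/R = 42599/578000 = 0.073701 A.
P_out = V_out I_out = 42599 × 0.073701 = 3139.6 W.
P_in = P_out/η = 3139.6/0.962 = 3263.6 W.
I_in = P_in/V_in = 3263.6/220 = 14.8 A.

I_in ≈ 14.8 A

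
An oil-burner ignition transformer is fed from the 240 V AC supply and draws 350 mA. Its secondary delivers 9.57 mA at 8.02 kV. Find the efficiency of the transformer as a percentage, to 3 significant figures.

η ≈ 91.4%

P_in = 240 × 0.350 = 84.0000 W.
P_out = 8020 × 0.00957 = 76.7514 W.
η = P_out/P_in = 76.7514/84.0000 = 0.914.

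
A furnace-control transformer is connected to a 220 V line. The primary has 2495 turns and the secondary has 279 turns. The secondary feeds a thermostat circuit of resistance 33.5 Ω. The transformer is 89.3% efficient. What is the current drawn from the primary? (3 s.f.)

V_s = 220 × 279/2495 = 24.601 V.
I_s = V_s/R = 24.601/33.5 = 0.73436 A.
P_out = V_s I_s = 24.601 × 0.73436 = 18.066 W.
P_in = P_out/η = 18.066/0.893 = 20.231 W.
I_p = P_in/V_p = 20.231/220 = 0.0920 A.

I_p ≈ 0.0920 A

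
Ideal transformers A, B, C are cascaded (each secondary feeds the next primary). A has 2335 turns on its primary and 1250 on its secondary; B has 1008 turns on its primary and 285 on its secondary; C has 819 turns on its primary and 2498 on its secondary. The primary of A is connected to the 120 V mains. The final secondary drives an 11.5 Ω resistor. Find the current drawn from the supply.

I_supply ≈ 2.22 A

Secondary of A: V = 120.00 × 1250/2335 = 64.240 V.
Secondary of B: V = 64.240 × 285/1008 = 18.163 V.
Secondary of C: V = 18.163 × 2498/819 = 55.398 V.
I_load = 55.398/11.5 = 4.8173 A, so P_out = 55.398 × 4.8173 = 266.87 W.
All ideal ⇒ P_in = P_out, so I_supply = 266.87/120 = 2.22 A.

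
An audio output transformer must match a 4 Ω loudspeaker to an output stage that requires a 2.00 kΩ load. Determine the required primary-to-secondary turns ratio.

Z_p/Z_s = (N_p/N_s)², so N_p/N_s = √(2000/4) = √500 = 22.4.

N_p/N_s ≈ 22.4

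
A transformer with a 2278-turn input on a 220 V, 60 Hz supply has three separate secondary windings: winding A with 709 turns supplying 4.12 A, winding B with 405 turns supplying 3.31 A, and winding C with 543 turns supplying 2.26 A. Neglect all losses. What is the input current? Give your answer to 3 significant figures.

V_A = 220 × 709/2278 = 68.472 V; V_B = 220 × 405/2278 = 39.113 V; V_C = 220 × 543/2278 = 52.441 V.
P_out = V_A I_A + V_B I_B + V_C I_C = 68.472×4.12 + 39.113×3.31 + 52.441×2.26 = 282.11 + 129.46 + 118.52 = 530.09 W.
Ideal ⇒ P_in = P_out, so I_in = P_out/V_in = 530.09/220 = 2.41 A.

I_in ≈ 2.41 A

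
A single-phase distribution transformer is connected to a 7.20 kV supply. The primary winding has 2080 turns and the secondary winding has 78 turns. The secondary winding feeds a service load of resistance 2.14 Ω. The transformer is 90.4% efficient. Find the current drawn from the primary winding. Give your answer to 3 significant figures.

V_s = 7200 × 78/2080 = 270.00 V.
I_s = V_s/R = 270.00/2.14 = 126.17 A.
P_out = V_s I_s = 270.00 × 126.17 = 34065 W.
P_in = P_out/η = 34065/0.904 = 37683 W.
I_p = P_in/V_p = 37683/7200 = 5.23 A.

I_p ≈ 5.23 A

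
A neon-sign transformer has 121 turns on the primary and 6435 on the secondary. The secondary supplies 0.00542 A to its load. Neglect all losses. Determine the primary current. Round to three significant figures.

For an ideal transformer I_p/I_s = N_s/N_p, so I_p = 0.00542 × 6435/121 = 0.288 A.

I_p ≈ 0.288 A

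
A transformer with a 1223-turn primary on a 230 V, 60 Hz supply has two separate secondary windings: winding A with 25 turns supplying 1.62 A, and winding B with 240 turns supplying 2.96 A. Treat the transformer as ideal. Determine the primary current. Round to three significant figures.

V_A = 230 × 25/1223 = 4.7016 V; V_B = 230 × 240/1223 = 45.135 V.
P_out = V_A I_A + V_B I_B = 4.7016×1.62 + 45.135×2.96 = 7.6165 + 133.60 = 141.22 W.
Ideal ⇒ P_in = P_out, so I_p = P_out/V_p = 141.22/230 = 0.614 A.

I_p ≈ 0.614 A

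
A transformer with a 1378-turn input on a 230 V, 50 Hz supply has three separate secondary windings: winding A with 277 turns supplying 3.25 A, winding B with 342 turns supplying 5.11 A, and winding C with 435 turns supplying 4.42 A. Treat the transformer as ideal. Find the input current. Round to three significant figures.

I_in ≈ 3.32 A

V_A = 230 × 277/1378 = 46.234 V; V_B = 230 × 342/1378 = 57.083 V; V_C = 230 × 435/1378 = 72.605 V.
P_out = V_A I_A + V_B I_B + V_C I_C = 46.234×3.25 + 57.083×5.11 + 72.605×4.42 = 150.26 + 291.69 + 320.92 = 762.87 W.
Ideal ⇒ P_in = P_out, so I_in = P_out/V_in = 762.87/230 = 3.32 A.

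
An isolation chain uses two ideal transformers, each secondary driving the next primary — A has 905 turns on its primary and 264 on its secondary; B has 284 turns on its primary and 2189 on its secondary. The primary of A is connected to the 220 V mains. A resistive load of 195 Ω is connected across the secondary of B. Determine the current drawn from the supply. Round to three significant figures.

After A: V = 220.00 × 264/905 = 64.177 V.
After B: V = 64.177 × 2189/284 = 494.66 V.
I_load = 494.66/195 = 2.5367 A, so P_out = 494.66 × 2.5367 = 1254.8 W.
All ideal ⇒ P_in = P_out, so I_supply = 1254.8/220 = 5.70 A.

I_supply ≈ 5.70 A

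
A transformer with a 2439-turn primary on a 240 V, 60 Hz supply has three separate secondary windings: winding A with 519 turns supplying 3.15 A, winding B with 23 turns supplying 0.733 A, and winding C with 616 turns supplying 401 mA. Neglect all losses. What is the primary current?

I_p ≈ 0.778 A

V_A = 240 × 519/2439 = 51.070 V; V_B = 240 × 23/2439 = 2.2632 V; V_C = 240 × 616/2439 = 60.615 V.
P_out = V_A I_A + V_B I_B + V_C I_C = 51.070×3.15 + 2.2632×0.733 + 60.615×0.401 = 160.87 + 1.6589 + 24.307 = 186.84 W.
Ideal ⇒ P_in = P_out, so I_p = P_out/V_p = 186.84/240 = 0.778 A.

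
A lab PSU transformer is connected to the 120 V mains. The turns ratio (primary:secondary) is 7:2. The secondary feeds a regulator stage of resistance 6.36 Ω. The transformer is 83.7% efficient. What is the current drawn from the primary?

I_p ≈ 1.84 A

V_s = 120 × 2/7 = 34.286 V.
I_s = V_s/R = 34.286/6.36 = 5.3908 A.
P_out = V_s I_s = 34.286 × 5.3908 = 184.83 W.
P_in = P_out/η = 184.83/0.837 = 220.82 W.
I_p = P_in/V_p = 220.82/120 = 1.84 A.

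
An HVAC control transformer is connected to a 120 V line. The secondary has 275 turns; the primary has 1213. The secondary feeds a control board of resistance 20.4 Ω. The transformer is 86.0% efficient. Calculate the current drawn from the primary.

I_p ≈ 0.352 A

V_s = 120 × 275/1213 = 27.205 V.
I_s = V_s/R = 27.205/20.4 = 1.3336 A.
P_out = V_s I_s = 27.205 × 1.3336 = 36.281 W.
P_in = P_out/η = 36.281/0.860 = 42.187 W.
I_p = P_in/V_p = 42.187/120 = 0.352 A.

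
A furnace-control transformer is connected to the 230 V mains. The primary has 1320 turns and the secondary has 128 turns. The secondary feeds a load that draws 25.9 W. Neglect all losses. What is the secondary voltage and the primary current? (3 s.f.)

V_s = V_p × N_s/N_p = 230 × 128/1320 = 22.303 V.
I_s = P/V_s = 25.9/22.303 = 1.1613 A.
I_p = I_s × N_s/N_p = 1.1613 × 128/1320 = 0.113 A.

V_s ≈ 22.3 V, I_p ≈ 0.113 A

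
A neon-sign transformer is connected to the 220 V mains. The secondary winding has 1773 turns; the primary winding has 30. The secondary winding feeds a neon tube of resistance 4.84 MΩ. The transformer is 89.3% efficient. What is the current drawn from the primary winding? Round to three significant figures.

I_p ≈ 0.178 A

V_s = 220 × 1773/30 = 13002 V.
I_s = V_s/R = 13002/(4.84×10^6) = 0.0026864 A.
P_out = V_s I_s = 13002 × 0.0026864 = 34.928 W.
P_in = P_out/η = 34.928/0.893 = 39.113 W.
I_p = P_in/V_p = 39.113/220 = 0.178 A.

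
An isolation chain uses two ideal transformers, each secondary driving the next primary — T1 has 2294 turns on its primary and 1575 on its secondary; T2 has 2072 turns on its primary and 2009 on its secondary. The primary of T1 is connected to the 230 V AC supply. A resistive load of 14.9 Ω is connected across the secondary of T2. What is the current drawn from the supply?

Secondary of T1: V = 230.00 × 1575/2294 = 157.91 V.
Secondary of T2: V = 157.91 × 2009/2072 = 153.11 V.
I_load = 153.11/14.9 = 10.276 A, so P_out = 153.11 × 10.276 = 1573.3 W.
All ideal ⇒ P_in = P_out, so I_supply = 1573.3/230 = 6.84 A.

I_supply ≈ 6.84 A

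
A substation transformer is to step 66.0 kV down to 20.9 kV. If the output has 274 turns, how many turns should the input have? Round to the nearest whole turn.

N_in = 865 turns

N_in/N_out = V_in/V_out, so N_in = 274 × 66000/20900 = 865.3 ≈ 865 turns.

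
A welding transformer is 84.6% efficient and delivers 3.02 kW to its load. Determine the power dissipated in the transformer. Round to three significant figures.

P_loss ≈ 550 W

P_in = P_out/η = 3020/0.846 = 3569.74 W.
P_loss = P_in − P_out = 3569.74 − 3020 = 550 W.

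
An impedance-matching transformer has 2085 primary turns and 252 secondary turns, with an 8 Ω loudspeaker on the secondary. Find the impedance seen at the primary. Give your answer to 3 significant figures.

Z_p ≈ 548 Ω

Z_p = (N_p/N_s)² × Z_s = (2085/252)² × 8 = 548 Ω.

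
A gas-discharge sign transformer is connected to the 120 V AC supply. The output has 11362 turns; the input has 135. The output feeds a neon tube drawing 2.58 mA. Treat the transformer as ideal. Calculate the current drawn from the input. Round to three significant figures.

I_in ≈ 0.217 A

For an ideal transformer I_in N_in = I_out N_out, so I_in = 0.00258 × 11362/135 = 0.217 A.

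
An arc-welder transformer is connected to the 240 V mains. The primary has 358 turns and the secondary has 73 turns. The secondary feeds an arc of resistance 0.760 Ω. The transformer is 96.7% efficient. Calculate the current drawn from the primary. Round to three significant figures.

I_p ≈ 13.6 A

V_s = 240 × 73/358 = 48.939 V.
I_s = V_s/R = 48.939/0.760 = 64.393 A.
P_out = V_s I_s = 48.939 × 64.393 = 3151.3 W.
P_in = P_out/η = 3151.3/0.967 = 3258.8 W.
I_p = P_in/V_p = 3258.8/240 = 13.6 A.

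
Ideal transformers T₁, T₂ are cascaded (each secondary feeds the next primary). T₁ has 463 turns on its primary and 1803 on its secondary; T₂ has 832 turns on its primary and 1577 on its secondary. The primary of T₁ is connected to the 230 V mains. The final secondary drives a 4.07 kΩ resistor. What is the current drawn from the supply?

After T₁: V = 230.00 × 1803/463 = 895.66 V.
After T₂: V = 895.66 × 1577/832 = 1697.7 V.
I_load = 1697.7/4070 = 0.41712 A, so P_out = 1697.7 × 0.41712 = 708.12 W.
All ideal ⇒ P_in = P_out, so I_supply = 708.12/230 = 3.08 A.

I_supply ≈ 3.08 A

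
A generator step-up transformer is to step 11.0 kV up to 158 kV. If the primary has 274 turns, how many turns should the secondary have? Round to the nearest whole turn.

N_s = 3936 turns

N_s/N_p = V_s/V_p, so N_s = 274 × 158000/11000 = 3935.6 ≈ 3936 turns.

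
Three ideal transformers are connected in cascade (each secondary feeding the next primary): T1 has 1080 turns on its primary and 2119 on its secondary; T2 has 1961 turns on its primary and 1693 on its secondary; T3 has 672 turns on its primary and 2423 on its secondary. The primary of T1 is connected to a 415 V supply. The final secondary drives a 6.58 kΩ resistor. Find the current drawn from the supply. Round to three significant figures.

I_supply ≈ 2.35 A

Secondary of T1: V = 415.00 × 2119/1080 = 814.25 V.
Secondary of T2: V = 814.25 × 1693/1961 = 702.97 V.
Secondary of T3: V = 702.97 × 2423/672 = 2534.7 V.
I_load = 2534.7/6580 = 0.38521 A, so P_out = 2534.7 × 0.38521 = 976.36 W.
All ideal ⇒ P_in = P_out, so I_supply = 976.36/415 = 2.35 A.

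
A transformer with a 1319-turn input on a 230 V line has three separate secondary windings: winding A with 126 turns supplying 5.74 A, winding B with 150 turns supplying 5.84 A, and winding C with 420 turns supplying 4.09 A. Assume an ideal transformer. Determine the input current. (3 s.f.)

V_A = 230 × 126/1319 = 21.971 V; V_B = 230 × 150/1319 = 26.156 V; V_C = 230 × 420/1319 = 73.237 V.
P_out = V_A I_A + V_B I_B + V_C I_C = 21.971×5.74 + 26.156×5.84 + 73.237×4.09 = 126.11 + 152.75 + 299.54 = 578.41 W.
Ideal ⇒ P_in = P_out, so I_in = P_out/V_in = 578.41/230 = 2.51 A.

I_in ≈ 2.51 A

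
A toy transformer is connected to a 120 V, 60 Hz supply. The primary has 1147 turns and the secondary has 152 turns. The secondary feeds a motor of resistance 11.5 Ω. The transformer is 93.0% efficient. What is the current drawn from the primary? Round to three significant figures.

I_p ≈ 0.197 A

V_s = 120 × 152/1147 = 15.902 V.
I_s = V_s/R = 15.902/11.5 = 1.3828 A.
P_out = V_s I_s = 15.902 × 1.3828 = 21.990 W.
P_in = P_out/η = 21.990/0.930 = 23.645 W.
I_p = P_in/V_p = 23.645/120 = 0.197 A.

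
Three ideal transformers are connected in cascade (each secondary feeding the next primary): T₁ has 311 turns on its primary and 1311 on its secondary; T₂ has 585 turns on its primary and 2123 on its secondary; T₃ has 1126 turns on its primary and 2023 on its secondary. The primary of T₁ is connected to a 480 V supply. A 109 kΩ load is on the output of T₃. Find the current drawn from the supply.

After T₁: V = 480.00 × 1311/311 = 2023.4 V.
After T₂: V = 2023.4 × 2123/585 = 7343.1 V.
After T₃: V = 7343.1 × 2023/1126 = 13193 V.
I_load = 13193/109000 = 0.12103 A, so P_out = 13193 × 0.12103 = 1596.8 W.
All ideal ⇒ P_in = P_out, so I_supply = 1596.8/480 = 3.33 A.

I_supply ≈ 3.33 A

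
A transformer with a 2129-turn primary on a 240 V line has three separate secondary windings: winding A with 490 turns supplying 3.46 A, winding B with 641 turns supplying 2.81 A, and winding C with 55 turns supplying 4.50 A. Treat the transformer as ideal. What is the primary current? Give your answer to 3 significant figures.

V_A = 240 × 490/2129 = 55.237 V; V_B = 240 × 641/2129 = 72.259 V; V_C = 240 × 55/2129 = 6.2001 V.
P_out = V_A I_A + V_B I_B + V_C I_C = 55.237×3.46 + 72.259×2.81 + 6.2001×4.50 = 191.12 + 203.05 + 27.900 = 422.07 W.
Ideal ⇒ P_in = P_out, so I_p = P_out/V_p = 422.07/240 = 1.76 A.

I_p ≈ 1.76 A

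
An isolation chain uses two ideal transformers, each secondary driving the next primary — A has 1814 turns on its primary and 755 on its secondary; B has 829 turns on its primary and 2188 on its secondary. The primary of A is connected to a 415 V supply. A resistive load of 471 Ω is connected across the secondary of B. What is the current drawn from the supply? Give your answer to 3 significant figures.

After A: V = 415.00 × 755/1814 = 172.73 V.
After B: V = 172.73 × 2188/829 = 455.88 V.
I_load = 455.88/471 = 0.96790 A, so P_out = 455.88 × 0.96790 = 441.25 W.
All ideal ⇒ P_in = P_out, so I_supply = 441.25/415 = 1.06 A.

I_supply ≈ 1.06 A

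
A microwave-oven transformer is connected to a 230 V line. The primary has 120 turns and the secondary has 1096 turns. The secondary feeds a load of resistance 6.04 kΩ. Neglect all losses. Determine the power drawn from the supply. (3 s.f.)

V_s = V_p × N_s/N_p = 230 × 1096/120 = 2100.7 V.
I_s = V_s/R = 2100.7/6040 = 0.34779 A.
I_p = I_s × N_s/N_p = 0.34779 × 1096/120 = 3.1765 A.
P = V_p I_p = 230 × 3.1765 = 731 W.

P ≈ 731 W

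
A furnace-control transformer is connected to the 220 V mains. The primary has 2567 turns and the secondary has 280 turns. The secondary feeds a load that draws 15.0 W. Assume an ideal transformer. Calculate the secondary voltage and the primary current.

V_s = V_p × N_s/N_p = 220 × 280/2567 = 23.997 V.
I_s = P/V_s = 15.0/23.997 = 0.62508 A.
I_p = I_s × N_s/N_p = 0.62508 × 280/2567 = 0.0682 A.

V_s ≈ 24.0 V, I_p ≈ 0.0682 A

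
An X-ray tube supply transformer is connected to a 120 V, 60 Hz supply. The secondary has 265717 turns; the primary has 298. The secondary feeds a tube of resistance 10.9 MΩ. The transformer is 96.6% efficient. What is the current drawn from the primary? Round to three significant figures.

V_s = 120 × 265717/298 = 107000 V.
I_s = V_s/R = 107000/(1.09×10^7) = 0.0098165 A.
P_out = V_s I_s = 107000 × 0.0098165 = 1050.4 W.
P_in = P_out/η = 1050.4/0.966 = 1087.3 W.
I_p = P_in/V_p = 1087.3/120 = 9.06 A.

I_p ≈ 9.06 A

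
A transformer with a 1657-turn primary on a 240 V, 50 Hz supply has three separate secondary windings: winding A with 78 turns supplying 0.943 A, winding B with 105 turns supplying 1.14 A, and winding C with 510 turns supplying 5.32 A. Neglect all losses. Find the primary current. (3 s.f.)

I_p ≈ 1.75 A

V_A = 240 × 78/1657 = 11.298 V; V_B = 240 × 105/1657 = 15.208 V; V_C = 240 × 510/1657 = 73.868 V.
P_out = V_A I_A + V_B I_B + V_C I_C = 11.298×0.943 + 15.208×1.14 + 73.868×5.32 = 10.654 + 17.337 + 392.98 = 420.97 W.
Ideal ⇒ P_in = P_out, so I_p = P_out/V_p = 420.97/240 = 1.75 A.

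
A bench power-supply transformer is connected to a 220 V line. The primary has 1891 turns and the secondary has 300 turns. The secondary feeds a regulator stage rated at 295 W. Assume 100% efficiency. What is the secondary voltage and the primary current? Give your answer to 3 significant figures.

V_s = V_p × N_s/N_p = 220 × 300/1891 = 34.902 V.
I_s = P/V_s = 295/34.902 = 8.4522 A.
I_p = I_s × N_s/N_p = 8.4522 × 300/1891 = 1.34 A.

V_s ≈ 34.9 V, I_p ≈ 1.34 A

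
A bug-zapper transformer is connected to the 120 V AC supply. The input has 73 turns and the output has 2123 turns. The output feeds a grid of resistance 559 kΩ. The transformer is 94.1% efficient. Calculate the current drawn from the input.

V_out = 120 × 2123/73 = 3489.9 V.
I_out = V_out/R = 3489.9/559000 = 0.0062430 A.
P_out = V_out I_out = 3489.9 × 0.0062430 = 21.787 W.
P_in = P_out/η = 21.787/0.941 = 23.153 W.
I_in = P_in/V_in = 23.153/120 = 0.193 A.

I_in ≈ 0.193 A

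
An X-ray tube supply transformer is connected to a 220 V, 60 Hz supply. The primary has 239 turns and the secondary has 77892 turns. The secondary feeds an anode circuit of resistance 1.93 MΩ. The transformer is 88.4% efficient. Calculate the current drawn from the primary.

V_s = 220 × 77892/239 = 71700 V.
I_s = V_s/R = 71700/(1.93×10^6) = 0.037150 A.
P_out = V_s I_s = 71700 × 0.037150 = 2663.7 W.
P_in = P_out/η = 2663.7/0.884 = 3013.2 W.
I_p = P_in/V_p = 3013.2/220 = 13.7 A.

I_p ≈ 13.7 A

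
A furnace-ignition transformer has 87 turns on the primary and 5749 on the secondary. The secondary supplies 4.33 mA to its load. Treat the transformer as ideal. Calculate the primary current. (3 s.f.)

I_p ≈ 0.286 A

For an ideal transformer I_p/I_s = N_s/N_p, so I_p = 0.00433 × 5749/87 = 0.286 A.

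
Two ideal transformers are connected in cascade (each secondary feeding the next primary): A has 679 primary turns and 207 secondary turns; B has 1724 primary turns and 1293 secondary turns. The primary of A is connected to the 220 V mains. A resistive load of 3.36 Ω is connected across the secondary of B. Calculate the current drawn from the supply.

Secondary of A: V = 220.00 × 207/679 = 67.069 V.
Secondary of B: V = 67.069 × 1293/1724 = 50.302 V.
I_load = 50.302/3.36 = 14.971 A, so P_out = 50.302 × 14.971 = 753.06 W.
All ideal ⇒ P_in = P_out, so I_supply = 753.06/220 = 3.42 A.

I_supply ≈ 3.42 A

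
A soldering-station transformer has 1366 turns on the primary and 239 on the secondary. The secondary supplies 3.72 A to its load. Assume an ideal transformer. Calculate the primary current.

I_p ≈ 0.651 A

For an ideal transformer I_p/I_s = N_s/N_p, so I_p = 3.72 × 239/1366 = 0.651 A.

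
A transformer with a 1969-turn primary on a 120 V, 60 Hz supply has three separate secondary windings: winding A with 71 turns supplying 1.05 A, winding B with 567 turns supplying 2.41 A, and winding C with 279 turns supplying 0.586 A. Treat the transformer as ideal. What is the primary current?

I_p ≈ 0.815 A

V_A = 120 × 71/1969 = 4.3271 V; V_B = 120 × 567/1969 = 34.556 V; V_C = 120 × 279/1969 = 17.004 V.
P_out = V_A I_A + V_B I_B + V_C I_C = 4.3271×1.05 + 34.556×2.41 + 17.004×0.586 = 4.5434 + 83.279 + 9.9641 = 97.787 W.
Ideal ⇒ P_in = P_out, so I_p = P_out/V_p = 97.787/120 = 0.815 A.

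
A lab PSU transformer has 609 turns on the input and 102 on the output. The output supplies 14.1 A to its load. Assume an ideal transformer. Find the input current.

For an ideal transformer I_in/I_out = N_out/N_in, so I_in = 14.1 × 102/609 = 2.36 A.

I_in ≈ 2.36 A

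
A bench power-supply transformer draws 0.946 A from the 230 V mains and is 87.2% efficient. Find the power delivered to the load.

P_out ≈ 190 W

P_in = V_in I_in = 230 × 0.946 = 217.58 W.
P_out = η P_in = 0.872 × 217.58 = 190 W.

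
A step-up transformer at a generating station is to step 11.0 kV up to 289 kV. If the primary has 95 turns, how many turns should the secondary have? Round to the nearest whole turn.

N_s/N_p = V_s/V_p, so N_s = 95 × 289000/11000 = 2495.9 ≈ 2496 turns.

N_s = 2496 turns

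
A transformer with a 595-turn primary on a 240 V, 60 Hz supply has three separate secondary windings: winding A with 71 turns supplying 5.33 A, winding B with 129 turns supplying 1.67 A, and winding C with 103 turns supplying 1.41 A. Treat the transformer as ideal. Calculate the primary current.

V_A = 240 × 71/595 = 28.639 V; V_B = 240 × 129/595 = 52.034 V; V_C = 240 × 103/595 = 41.546 V.
P_out = V_A I_A + V_B I_B + V_C I_C = 28.639×5.33 + 52.034×1.67 + 41.546×1.41 = 152.64 + 86.896 + 58.580 = 298.12 W.
Ideal ⇒ P_in = P_out, so I_p = P_out/V_p = 298.12/240 = 1.24 A.

I_p ≈ 1.24 A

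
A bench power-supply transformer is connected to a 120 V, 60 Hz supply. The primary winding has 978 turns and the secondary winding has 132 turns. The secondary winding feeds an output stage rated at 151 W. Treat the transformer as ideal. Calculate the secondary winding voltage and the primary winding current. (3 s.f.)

V_s = V_p × N_s/N_p = 120 × 132/978 = 16.196 V.
I_s = P/V_s = 151/16.196 = 9.3231 A.
I_p = I_s × N_s/N_p = 9.3231 × 132/978 = 1.26 A.

V_s ≈ 16.2 V, I_p ≈ 1.26 A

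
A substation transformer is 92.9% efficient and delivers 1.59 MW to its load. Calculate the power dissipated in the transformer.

P_loss ≈ 122000 W

P_in = P_out/η = 1.59×10^6/0.929 = 1.71152×10^6 W.
P_loss = P_in − P_out = 1.71152×10^6 − 1.59×10^6 = 122000 W.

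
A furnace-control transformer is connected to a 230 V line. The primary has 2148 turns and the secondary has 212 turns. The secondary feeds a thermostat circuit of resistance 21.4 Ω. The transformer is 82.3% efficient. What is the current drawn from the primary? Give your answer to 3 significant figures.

I_p ≈ 0.127 A

V_s = 230 × 212/2148 = 22.700 V.
I_s = V_s/R = 22.700/21.4 = 1.0608 A.
P_out = V_s I_s = 22.700 × 1.0608 = 24.079 W.
P_in = P_out/η = 24.079/0.823 = 29.258 W.
I_p = P_in/V_p = 29.258/230 = 0.127 A.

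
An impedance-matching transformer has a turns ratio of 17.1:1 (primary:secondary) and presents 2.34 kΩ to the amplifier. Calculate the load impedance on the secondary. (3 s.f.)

Z_s = Z_p/(N_p/N_s)² = 2340/17.1² = 8.00 Ω.

Z_s ≈ 8.00 Ω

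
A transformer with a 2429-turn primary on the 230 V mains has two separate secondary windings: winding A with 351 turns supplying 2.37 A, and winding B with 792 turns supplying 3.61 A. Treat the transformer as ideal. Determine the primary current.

I_p ≈ 1.52 A

V_A = 230 × 351/2429 = 33.236 V; V_B = 230 × 792/2429 = 74.994 V.
P_out = V_A I_A + V_B I_B = 33.236×2.37 + 74.994×3.61 = 78.769 + 270.73 = 349.50 W.
Ideal ⇒ P_in = P_out, so I_p = P_out/V_p = 349.50/230 = 1.52 A.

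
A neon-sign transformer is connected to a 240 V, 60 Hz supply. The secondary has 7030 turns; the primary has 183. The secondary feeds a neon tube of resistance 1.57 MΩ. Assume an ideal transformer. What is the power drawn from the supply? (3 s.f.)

P ≈ 54.1 W

V_s = V_p × N_s/N_p = 240 × 7030/183 = 9219.7 V.
I_s = V_s/R = 9219.7/(1.57×10^6) = 0.0058724 A.
I_p = I_s × N_s/N_p = 0.0058724 × 7030/183 = 0.22559 A.
P = V_p I_p = 240 × 0.22559 = 54.1 W.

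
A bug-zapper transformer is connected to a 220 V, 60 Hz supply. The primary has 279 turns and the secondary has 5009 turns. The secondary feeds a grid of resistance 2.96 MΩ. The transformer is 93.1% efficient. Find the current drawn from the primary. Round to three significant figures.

V_s = 220 × 5009/279 = 3949.7 V.
I_s = V_s/R = 3949.7/(2.96×10^6) = 0.0013344 A.
P_out = V_s I_s = 3949.7 × 0.0013344 = 5.2704 W.
P_in = P_out/η = 5.2704/0.931 = 5.6611 W.
I_p = P_in/V_p = 5.6611/220 = 0.0257 A.

I_p ≈ 0.0257 A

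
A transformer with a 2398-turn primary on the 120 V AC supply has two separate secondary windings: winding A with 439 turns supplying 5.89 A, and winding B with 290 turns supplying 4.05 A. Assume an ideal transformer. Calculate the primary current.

I_p ≈ 1.57 A

V_A = 120 × 439/2398 = 21.968 V; V_B = 120 × 290/2398 = 14.512 V.
P_out = V_A I_A + V_B I_B = 21.968×5.89 + 14.512×4.05 = 129.39 + 58.774 = 188.17 W.
Ideal ⇒ P_in = P_out, so I_p = P_out/V_p = 188.17/120 = 1.57 A.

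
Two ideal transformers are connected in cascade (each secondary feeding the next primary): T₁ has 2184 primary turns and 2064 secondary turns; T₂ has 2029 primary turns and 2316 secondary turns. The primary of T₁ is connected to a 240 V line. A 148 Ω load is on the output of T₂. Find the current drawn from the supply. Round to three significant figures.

I_supply ≈ 1.89 A

After T₁: V = 240.00 × 2064/2184 = 226.81 V.
After T₂: V = 226.81 × 2316/2029 = 258.90 V.
I_load = 258.90/148 = 1.7493 A, so P_out = 258.90 × 1.7493 = 452.88 W.
All ideal ⇒ P_in = P_out, so I_supply = 452.88/240 = 1.89 A.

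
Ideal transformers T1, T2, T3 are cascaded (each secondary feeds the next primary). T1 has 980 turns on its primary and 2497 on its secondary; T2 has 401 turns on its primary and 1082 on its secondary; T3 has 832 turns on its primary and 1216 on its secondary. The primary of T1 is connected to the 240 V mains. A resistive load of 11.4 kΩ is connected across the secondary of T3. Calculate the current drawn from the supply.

Secondary of T1: V = 240.00 × 2497/980 = 611.51 V.
Secondary of T2: V = 611.51 × 1082/401 = 1650.0 V.
Secondary of T3: V = 1650.0 × 1216/832 = 2411.6 V.
I_load = 2411.6/11400 = 0.21154 A, so P_out = 2411.6 × 0.21154 = 510.14 W.
All ideal ⇒ P_in = P_out, so I_supply = 510.14/240 = 2.13 A.

I_supply ≈ 2.13 A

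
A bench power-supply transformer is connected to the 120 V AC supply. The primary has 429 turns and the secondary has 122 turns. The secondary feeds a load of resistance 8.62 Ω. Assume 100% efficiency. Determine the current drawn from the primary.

I_p ≈ 1.13 A

V_s = V_p × N_s/N_p = 120 × 122/429 = 34.126 V.
I_s = V_s/R = 34.126/8.62 = 3.9589 A.
For an ideal transformer I_p N_p = I_s N_s, so I_p = 3.9589 × 122/429 = 1.13 A.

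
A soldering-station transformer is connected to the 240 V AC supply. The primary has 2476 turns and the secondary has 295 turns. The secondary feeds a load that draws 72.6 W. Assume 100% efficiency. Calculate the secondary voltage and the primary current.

V_s = V_p × N_s/N_p = 240 × 295/2476 = 28.595 V.
I_s = P/V_s = 72.6/28.595 = 2.5389 A.
I_p = I_s × N_s/N_p = 2.5389 × 295/2476 = 0.302 A.

V_s ≈ 28.6 V, I_p ≈ 0.302 A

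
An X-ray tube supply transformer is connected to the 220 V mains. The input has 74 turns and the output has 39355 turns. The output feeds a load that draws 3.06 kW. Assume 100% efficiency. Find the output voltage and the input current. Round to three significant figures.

V_out ≈ 117000 V, I_in ≈ 13.9 A

V_out = V_in × N_out/N_in = 220 × 39355/74 = 117000 V.
I_out = P/V_out = 3060/117000 = 0.026154 A.
I_in = I_out × N_out/N_in = 0.026154 × 39355/74 = 13.9 A.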